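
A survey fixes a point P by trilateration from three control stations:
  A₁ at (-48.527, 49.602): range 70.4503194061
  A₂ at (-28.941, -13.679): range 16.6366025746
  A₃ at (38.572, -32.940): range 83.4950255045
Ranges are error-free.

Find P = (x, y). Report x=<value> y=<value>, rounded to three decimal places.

eq1: (x + 48.527)² + (y − 49.602)² = 70.4503194061²
eq2: (x + 28.941)² + (y + 13.679)² = 16.6366025746²
eq3: (x − 38.572)² + (y + 32.940)² = 83.4950255045²
eq3−eq1, eq3−eq2 (x²,y² cancel):
  -174.198·x + 165.084·y = 4250.557129
  -135.026·x + 38.522·y = 5146.496477
det = -174.198·38.522 − 165.084·-135.026 = 15580.176828
x = (4250.557129·38.522 − 165.084·5146.496477) / 15580.176828 = -44.021597
y = (-174.198·5146.496477 − 4250.557129·-135.026) / 15580.176828 = -20.704108

x=-44.022 y=-20.704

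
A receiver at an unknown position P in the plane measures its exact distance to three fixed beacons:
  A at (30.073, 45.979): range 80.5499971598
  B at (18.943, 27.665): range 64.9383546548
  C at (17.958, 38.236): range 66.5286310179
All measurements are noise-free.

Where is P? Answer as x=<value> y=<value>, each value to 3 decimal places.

x=-45.136 y=17.137

eq1: (x − 30.073)² + (y − 45.979)² = 80.5499971598²
eq2: (x − 18.943)² + (y − 27.665)² = 64.9383546548²
eq3: (x − 17.958)² + (y − 38.236)² = 66.5286310179²
eq3−eq1, eq3−eq2 (x²,y² cancel):
  24.230·x + 15.486·y = -828.270987
  1.970·x − 21.142·y = -451.223146
det = 24.230·-21.142 − 15.486·1.970 = -542.778080
x = (-828.270987·-21.142 − 15.486·-451.223146) / -542.778080 = -45.136213
y = (24.230·-451.223146 − -828.270987·1.970) / -542.778080 = 17.136733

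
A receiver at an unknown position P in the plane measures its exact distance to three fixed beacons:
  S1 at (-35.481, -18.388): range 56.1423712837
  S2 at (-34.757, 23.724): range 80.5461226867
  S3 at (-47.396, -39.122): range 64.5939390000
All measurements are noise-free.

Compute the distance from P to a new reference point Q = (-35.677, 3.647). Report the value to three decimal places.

eq1: (x + 35.481)² + (y + 18.388)² = 56.1423712837²
eq2: (x + 34.757)² + (y − 23.724)² = 80.5461226867²
eq3: (x + 47.396)² + (y + 39.122)² = 64.5939390000²
eq1−eq2, eq1−eq3 (x²,y² cancel):
  1.448·x + 84.224·y = -3161.854707
  -23.830·x − 41.468·y = 1159.480693
det = 1.448·-41.468 − 84.224·-23.830 = 1947.012256
x = (-3161.854707·-41.468 − 84.224·1159.480693) / 1947.012256 = 17.185146
y = (1.448·1159.480693 − -3161.854707·-23.830) / 1947.012256 = -37.836469
|P − Q| = √((17.185146 − -35.677)² + (-37.836469 − 3.647)²) = 67.195868

67.196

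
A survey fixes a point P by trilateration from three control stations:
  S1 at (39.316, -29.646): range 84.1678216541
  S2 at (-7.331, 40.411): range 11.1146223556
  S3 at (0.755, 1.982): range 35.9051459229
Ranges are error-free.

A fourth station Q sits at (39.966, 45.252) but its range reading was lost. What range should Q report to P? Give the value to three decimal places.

eq1: (x − 39.316)² + (y + 29.646)² = 84.1678216541²
eq2: (x + 7.331)² + (y − 40.411)² = 11.1146223556²
eq3: (x − 0.755)² + (y − 1.982)² = 35.9051459229²
eq2−eq3, eq2−eq1 (x²,y² cancel):
  16.172·x − 76.858·y = -2847.938807
  93.294·x − 140.114·y = -6222.846682
det = 16.172·-140.114 − -76.858·93.294 = 4904.466644
x = (-2847.938807·-140.114 − -76.858·-6222.846682) / 4904.466644 = -16.156589
y = (16.172·-6222.846682 − -2847.938807·93.294) / 4904.466644 = 33.654980
|P − Q| = √((-16.156589 − 39.966)² + (33.654980 − 45.252)²) = 57.308253

57.308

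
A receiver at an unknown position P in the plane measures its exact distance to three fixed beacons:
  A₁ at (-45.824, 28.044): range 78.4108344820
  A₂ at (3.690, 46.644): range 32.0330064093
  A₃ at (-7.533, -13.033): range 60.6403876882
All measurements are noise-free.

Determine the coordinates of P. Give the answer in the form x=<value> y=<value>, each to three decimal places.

x=32.457 y=32.553

eq1: (x + 45.824)² + (y − 28.044)² = 78.4108344820²
eq2: (x − 3.690)² + (y − 46.644)² = 32.0330064093²
eq3: (x + 7.533)² + (y + 13.033)² = 60.6403876882²
eq1−eq2, eq1−eq3 (x²,y² cancel):
  99.028·x + 37.200·y = 4425.119389
  76.582·x − 82.154·y = -188.697389
det = 99.028·-82.154 − 37.200·76.582 = -10984.396712
x = (4425.119389·-82.154 − 37.200·-188.697389) / -10984.396712 = 32.457105
y = (99.028·-188.697389 − 4425.119389·76.582) / -10984.396712 = 32.552613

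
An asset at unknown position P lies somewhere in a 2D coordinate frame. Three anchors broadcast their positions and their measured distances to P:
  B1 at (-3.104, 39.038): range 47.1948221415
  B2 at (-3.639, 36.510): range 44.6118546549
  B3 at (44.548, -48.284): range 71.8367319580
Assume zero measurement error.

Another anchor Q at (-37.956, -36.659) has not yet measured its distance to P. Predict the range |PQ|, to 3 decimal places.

eq1: (x + 3.104)² + (y − 39.038)² = 47.1948221415²
eq2: (x + 3.639)² + (y − 36.510)² = 44.6118546549²
eq3: (x − 44.548)² + (y + 48.284)² = 71.8367319580²
eq2−eq3, eq2−eq1 (x²,y² cancel):
  96.374·x − 169.588·y = -200.651944
  1.070·x + 5.056·y = -49.755822
det = 96.374·5.056 − -169.588·1.070 = 668.726104
x = (-200.651944·5.056 − -169.588·-49.755822) / 668.726104 = -14.135064
y = (96.374·-49.755822 − -200.651944·1.070) / 668.726104 = -6.849546
|P − Q| = √((-14.135064 − -37.956)² + (-6.849546 − -36.659)²) = 38.158099

38.158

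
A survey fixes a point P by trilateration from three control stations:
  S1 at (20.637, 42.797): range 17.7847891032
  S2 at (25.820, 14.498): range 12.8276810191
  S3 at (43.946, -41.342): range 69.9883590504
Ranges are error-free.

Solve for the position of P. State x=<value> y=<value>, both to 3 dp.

x=28.771 y=26.982

eq1: (x − 20.637)² + (y − 42.797)² = 17.7847891032²
eq2: (x − 25.820)² + (y − 14.498)² = 12.8276810191²
eq3: (x − 43.946)² + (y + 41.342)² = 69.9883590504²
eq1−eq3, eq1−eq2 (x²,y² cancel):
  46.618·x − 168.278·y = -3199.128777
  10.366·x − 56.598·y = -1228.855251
det = 46.618·-56.598 − -168.278·10.366 = -894.115816
x = (-3199.128777·-56.598 − -168.278·-1228.855251) / -894.115816 = 28.771455
y = (46.618·-1228.855251 − -3199.128777·10.366) / -894.115816 = 26.981522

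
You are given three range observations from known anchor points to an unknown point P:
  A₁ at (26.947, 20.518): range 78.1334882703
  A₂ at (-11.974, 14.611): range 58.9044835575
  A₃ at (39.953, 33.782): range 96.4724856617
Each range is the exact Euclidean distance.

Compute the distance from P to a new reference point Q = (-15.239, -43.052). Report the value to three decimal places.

2.047

eq1: (x − 26.947)² + (y − 20.518)² = 78.1334882703²
eq2: (x + 11.974)² + (y − 14.611)² = 58.9044835575²
eq3: (x − 39.953)² + (y − 33.782)² = 96.4724856617²
eq3−eq1, eq3−eq2 (x²,y² cancel):
  -26.012·x − 26.528·y = 1611.761900
  -103.854·x − 38.342·y = 3456.594571
det = -26.012·-38.342 − -26.528·-103.854 = -1757.686808
x = (1611.761900·-38.342 − -26.528·3456.594571) / -1757.686808 = -17.010065
y = (-26.012·3456.594571 − 1611.761900·-103.854) / -1757.686808 = -44.077808
|P − Q| = √((-17.010065 − -15.239)² + (-44.077808 − -43.052)²) = 2.046693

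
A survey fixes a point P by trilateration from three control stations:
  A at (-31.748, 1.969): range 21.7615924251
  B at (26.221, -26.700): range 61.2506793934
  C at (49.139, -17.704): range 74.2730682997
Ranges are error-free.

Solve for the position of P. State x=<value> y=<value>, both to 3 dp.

x=-16.346 y=17.342

eq1: (x + 31.748)² + (y − 1.969)² = 21.7615924251²
eq2: (x − 26.221)² + (y + 26.700)² = 61.2506793934²
eq3: (x − 49.139)² + (y + 17.704)² = 74.2730682997²
eq1−eq2, eq1−eq3 (x²,y² cancel):
  115.938·x − 57.338·y = -2889.460445
  161.774·x − 39.346·y = -3326.661298
det = 115.938·-39.346 − -57.338·161.774 = 4714.101064
x = (-2889.460445·-39.346 − -57.338·-3326.661298) / 4714.101064 = -16.345724
y = (115.938·-3326.661298 − -2889.460445·161.774) / 4714.101064 = 17.342249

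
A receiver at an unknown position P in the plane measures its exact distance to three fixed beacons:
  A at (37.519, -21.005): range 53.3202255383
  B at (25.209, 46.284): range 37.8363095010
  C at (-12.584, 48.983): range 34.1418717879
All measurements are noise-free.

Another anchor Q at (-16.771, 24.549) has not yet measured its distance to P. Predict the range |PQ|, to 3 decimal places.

eq1: (x − 37.519)² + (y + 21.005)² = 53.3202255383²
eq2: (x − 25.209)² + (y − 46.284)² = 37.8363095010²
eq3: (x + 12.584)² + (y − 48.983)² = 34.1418717879²
eq1−eq2, eq1−eq3 (x²,y² cancel):
  -24.620·x + 134.578·y = 2340.277086
  -100.206·x + 139.976·y = 2386.185001
det = -24.620·139.976 − 134.578·-100.206 = 10039.313948
x = (2340.277086·139.976 − 134.578·2386.185001) / 10039.313948 = 0.642934
y = (-24.620·2386.185001 − 2340.277086·-100.206) / 10039.313948 = 17.507365
|P − Q| = √((0.642934 − -16.771)² + (17.507365 − 24.549)²) = 18.783763

18.784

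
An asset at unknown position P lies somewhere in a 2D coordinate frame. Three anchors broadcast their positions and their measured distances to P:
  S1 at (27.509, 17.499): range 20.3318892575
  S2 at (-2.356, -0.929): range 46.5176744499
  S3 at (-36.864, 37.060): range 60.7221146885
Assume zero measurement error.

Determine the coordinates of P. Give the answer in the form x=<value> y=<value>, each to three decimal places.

eq1: (x − 27.509)² + (y − 17.499)² = 20.3318892575²
eq2: (x + 2.356)² + (y + 0.929)² = 46.5176744499²
eq3: (x + 36.864)² + (y − 37.060)² = 60.7221146885²
eq2−eq1, eq2−eq3 (x²,y² cancel):
  59.730·x + 36.856·y = 2807.054620
  -69.016·x + 75.978·y = 1202.703143
det = 59.730·75.978 − 36.856·-69.016 = 7081.819636
x = (2807.054620·75.978 − 36.856·1202.703143) / 7081.819636 = 23.856520
y = (59.730·1202.703143 − 2807.054620·-69.016) / 7081.819636 = 37.500128

x=23.857 y=37.500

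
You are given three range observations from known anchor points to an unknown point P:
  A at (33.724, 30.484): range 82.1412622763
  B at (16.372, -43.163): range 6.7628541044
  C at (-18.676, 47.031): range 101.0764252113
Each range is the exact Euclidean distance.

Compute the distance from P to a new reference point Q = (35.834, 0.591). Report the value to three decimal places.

eq1: (x − 33.724)² + (y − 30.484)² = 82.1412622763²
eq2: (x − 16.372)² + (y + 43.163)² = 6.7628541044²
eq3: (x + 18.676)² + (y − 47.031)² = 101.0764252113²
eq3−eq2, eq3−eq1 (x²,y² cancel):
  70.096·x − 180.388·y = 9741.086554
  104.800·x − 33.094·y = 2975.131260
det = 70.096·-33.094 − -180.388·104.800 = 16584.905376
x = (9741.086554·-33.094 − -180.388·2975.131260) / 16584.905376 = 12.921778
y = (70.096·2975.131260 − 9741.086554·104.800) / 16584.905376 = -48.979542
|P − Q| = √((12.921778 − 35.834)² + (-48.979542 − 0.591)²) = 54.609601

54.610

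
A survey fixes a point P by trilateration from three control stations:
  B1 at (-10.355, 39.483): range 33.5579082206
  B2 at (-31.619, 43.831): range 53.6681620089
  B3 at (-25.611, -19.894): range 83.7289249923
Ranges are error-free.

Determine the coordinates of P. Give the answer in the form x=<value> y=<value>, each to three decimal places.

x=21.787 y=49.127

eq1: (x + 10.355)² + (y − 39.483)² = 33.5579082206²
eq2: (x + 31.619)² + (y − 43.831)² = 53.6681620089²
eq3: (x + 25.611)² + (y + 19.894)² = 83.7289249923²
eq2−eq1, eq2−eq3 (x²,y² cancel):
  42.528·x − 8.696·y = 499.354001
  12.016·x − 127.450·y = -5999.484432
det = 42.528·-127.450 − -8.696·12.016 = -5315.702464
x = (499.354001·-127.450 − -8.696·-5999.484432) / -5315.702464 = 21.787183
y = (42.528·-5999.484432 − 499.354001·12.016) / -5315.702464 = 49.127338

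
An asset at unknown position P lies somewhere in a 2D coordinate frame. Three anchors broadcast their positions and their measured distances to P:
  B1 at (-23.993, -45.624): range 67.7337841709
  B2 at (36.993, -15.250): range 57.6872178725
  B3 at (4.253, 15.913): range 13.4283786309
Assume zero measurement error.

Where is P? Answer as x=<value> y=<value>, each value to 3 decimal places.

eq1: (x + 23.993)² + (y + 45.624)² = 67.7337841709²
eq2: (x − 36.993)² + (y + 15.250)² = 57.6872178725²
eq3: (x − 4.253)² + (y − 15.913)² = 13.4283786309²
eq3−eq2, eq3−eq1 (x²,y² cancel):
  65.480·x − 62.326·y = -1817.760782
  -56.492·x − 123.074·y = -2021.642318
det = 65.480·-123.074 − -62.326·-56.492 = -11579.805912
x = (-1817.760782·-123.074 − -62.326·-2021.642318) / -11579.805912 = -8.438674
y = (65.480·-2021.642318 − -1817.760782·-56.492) / -11579.805912 = 20.299656

x=-8.439 y=20.300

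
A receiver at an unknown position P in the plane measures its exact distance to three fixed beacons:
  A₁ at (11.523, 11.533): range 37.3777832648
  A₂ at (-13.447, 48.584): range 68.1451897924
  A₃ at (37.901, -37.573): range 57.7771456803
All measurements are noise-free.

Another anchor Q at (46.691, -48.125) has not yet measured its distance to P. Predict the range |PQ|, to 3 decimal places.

eq1: (x − 11.523)² + (y − 11.533)² = 37.3777832648²
eq2: (x + 13.447)² + (y − 48.584)² = 68.1451897924²
eq3: (x − 37.901)² + (y + 37.573)² = 57.7771456803²
eq1−eq3, eq1−eq2 (x²,y² cancel):
  52.756·x − 98.212·y = 641.326631
  -49.940·x + 74.102·y = -971.230963
det = 52.756·74.102 − -98.212·-49.940 = -995.382168
x = (641.326631·74.102 − -98.212·-971.230963) / -995.382168 = 48.084998
y = (52.756·-971.230963 − 641.326631·-49.940) / -995.382168 = 19.299531
|P − Q| = √((48.084998 − 46.691)² + (19.299531 − -48.125)²) = 67.438940

67.439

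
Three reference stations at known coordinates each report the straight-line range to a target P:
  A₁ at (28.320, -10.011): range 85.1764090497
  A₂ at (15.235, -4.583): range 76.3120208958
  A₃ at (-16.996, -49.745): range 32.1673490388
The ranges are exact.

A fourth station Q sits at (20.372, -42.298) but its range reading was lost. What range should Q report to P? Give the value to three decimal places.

eq1: (x − 28.320)² + (y + 10.011)² = 85.1764090497²
eq2: (x − 15.235)² + (y + 4.583)² = 76.3120208958²
eq3: (x + 16.996)² + (y + 49.745)² = 32.1673490388²
eq3−eq2, eq3−eq1 (x²,y² cancel):
  64.462·x + 90.324·y = -7299.106116
  90.632·x + 79.468·y = -8081.468834
det = 64.462·79.468 − 90.324·90.632 = -3063.578552
x = (-7299.106116·79.468 − 90.324·-8081.468834) / -3063.578552 = -48.931413
y = (64.462·-8081.468834 − -7299.106116·90.632) / -3063.578552 = -45.889126
|P − Q| = √((-48.931413 − 20.372)² + (-45.889126 − -42.298)²) = 69.396392

69.396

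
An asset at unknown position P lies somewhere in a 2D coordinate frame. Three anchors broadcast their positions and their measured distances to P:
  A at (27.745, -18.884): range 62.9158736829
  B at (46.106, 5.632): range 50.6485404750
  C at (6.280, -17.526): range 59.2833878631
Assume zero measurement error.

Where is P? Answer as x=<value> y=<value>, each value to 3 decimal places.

eq1: (x − 27.745)² + (y + 18.884)² = 62.9158736829²
eq2: (x − 46.106)² + (y − 5.632)² = 50.6485404750²
eq3: (x − 6.280)² + (y + 17.526)² = 59.2833878631²
eq1−eq3, eq1−eq2 (x²,y² cancel):
  -42.930·x + 2.716·y = -335.904320
  36.722·x + 49.032·y = 2424.224688
det = -42.930·49.032 − 2.716·36.722 = -2204.680712
x = (-335.904320·49.032 − 2.716·2424.224688) / -2204.680712 = 10.456959
y = (-42.930·2424.224688 − -335.904320·36.722) / -2204.680712 = 41.610056

x=10.457 y=41.610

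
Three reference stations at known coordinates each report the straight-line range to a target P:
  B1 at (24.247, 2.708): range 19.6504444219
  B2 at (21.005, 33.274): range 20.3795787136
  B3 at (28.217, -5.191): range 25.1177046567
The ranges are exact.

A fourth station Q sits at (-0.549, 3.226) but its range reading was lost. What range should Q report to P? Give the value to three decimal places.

39.227

eq1: (x − 24.247)² + (y − 2.708)² = 19.6504444219²
eq2: (x − 21.005)² + (y − 33.274)² = 20.3795787136²
eq3: (x − 28.217)² + (y + 5.191)² = 25.1177046567²
eq3−eq2, eq3−eq1 (x²,y² cancel):
  -14.424·x + 76.930·y = 940.795390
  -7.940·x + 15.798·y = 16.863824
det = -14.424·15.798 − 76.930·-7.940 = 382.953848
x = (940.795390·15.798 − 76.930·16.863824) / 382.953848 = 35.422941
y = (-14.424·16.863824 − 940.795390·-7.940) / 382.953848 = 18.870868
|P − Q| = √((35.422941 − -0.549)² + (18.870868 − 3.226)²) = 39.226808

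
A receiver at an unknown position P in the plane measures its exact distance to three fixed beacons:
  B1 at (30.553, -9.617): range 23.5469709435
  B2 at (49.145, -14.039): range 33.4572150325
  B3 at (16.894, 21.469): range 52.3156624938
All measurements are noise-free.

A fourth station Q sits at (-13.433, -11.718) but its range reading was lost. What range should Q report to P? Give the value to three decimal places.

eq1: (x − 30.553)² + (y + 9.617)² = 23.5469709435²
eq2: (x − 49.145)² + (y + 14.039)² = 33.4572150325²
eq3: (x − 16.894)² + (y − 21.469)² = 52.3156624938²
eq1−eq2, eq1−eq3 (x²,y² cancel):
  37.184·x − 8.844·y = 1021.426651
  -27.318·x + 62.172·y = -2462.116003
det = 37.184·62.172 − -8.844·-27.318 = 2070.203256
x = (1021.426651·62.172 − -8.844·-2462.116003) / 2070.203256 = 20.157047
y = (37.184·-2462.116003 − 1021.426651·-27.318) / 2070.203256 = -30.744802
|P − Q| = √((20.157047 − -13.433)² + (-30.744802 − -11.718)²) = 38.604539

38.605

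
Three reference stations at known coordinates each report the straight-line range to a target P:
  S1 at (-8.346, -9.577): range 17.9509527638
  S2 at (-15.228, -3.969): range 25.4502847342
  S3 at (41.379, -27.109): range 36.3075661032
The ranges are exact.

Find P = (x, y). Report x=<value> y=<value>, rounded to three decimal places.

eq1: (x + 8.346)² + (y + 9.577)² = 17.9509527638²
eq2: (x + 15.228)² + (y + 3.969)² = 25.4502847342²
eq3: (x − 41.379)² + (y + 27.109)² = 36.3075661032²
eq3−eq1, eq3−eq2 (x²,y² cancel):
  -99.450·x + 35.064·y = -1289.742226
  -113.214·x + 46.280·y = -1528.952214
det = -99.450·46.280 − 35.064·-113.214 = -632.810304
x = (-1289.742226·46.280 − 35.064·-1528.952214) / -632.810304 = 9.604916
y = (-99.450·-1528.952214 − -1289.742226·-113.214) / -632.810304 = -9.540649

x=9.605 y=-9.541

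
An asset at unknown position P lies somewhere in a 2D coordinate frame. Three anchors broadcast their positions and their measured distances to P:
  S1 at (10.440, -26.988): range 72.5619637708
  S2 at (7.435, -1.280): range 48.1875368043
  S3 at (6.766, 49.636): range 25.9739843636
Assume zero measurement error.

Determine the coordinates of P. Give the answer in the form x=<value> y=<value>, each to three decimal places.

x=-17.368 y=40.034

eq1: (x − 10.440)² + (y + 26.988)² = 72.5619637708²
eq2: (x − 7.435)² + (y + 1.280)² = 48.1875368043²
eq3: (x − 6.766)² + (y − 49.636)² = 25.9739843636²
eq3−eq2, eq3−eq1 (x²,y² cancel):
  1.338·x − 101.832·y = -4099.984467
  7.348·x − 153.248·y = -6262.756231
det = 1.338·-153.248 − -101.832·7.348 = 543.215712
x = (-4099.984467·-153.248 − -101.832·-6262.756231) / 543.215712 = -17.368005
y = (1.338·-6262.756231 − -4099.984467·7.348) / 543.215712 = 40.034037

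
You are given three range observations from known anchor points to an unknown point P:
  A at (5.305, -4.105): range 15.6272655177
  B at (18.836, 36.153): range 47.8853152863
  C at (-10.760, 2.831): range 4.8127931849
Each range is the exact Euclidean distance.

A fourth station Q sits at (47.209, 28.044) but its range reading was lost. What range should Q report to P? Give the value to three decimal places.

eq1: (x − 5.305)² + (y + 4.105)² = 15.6272655177²
eq2: (x − 18.836)² + (y − 36.153)² = 47.8853152863²
eq3: (x + 10.760)² + (y − 2.831)² = 4.8127931849²
eq2−eq3, eq2−eq1 (x²,y² cancel):
  -59.192·x − 66.644·y = 731.798298
  -27.062·x − 80.516·y = 431.951738
det = -59.192·-80.516 − -66.644·-27.062 = 2962.383144
x = (731.798298·-80.516 − -66.644·431.951738) / 2962.383144 = -10.172378
y = (-59.192·431.951738 − 731.798298·-27.062) / 2962.383144 = -1.945785
|P − Q| = √((-10.172378 − 47.209)² + (-1.945785 − 28.044)²) = 64.745731

64.746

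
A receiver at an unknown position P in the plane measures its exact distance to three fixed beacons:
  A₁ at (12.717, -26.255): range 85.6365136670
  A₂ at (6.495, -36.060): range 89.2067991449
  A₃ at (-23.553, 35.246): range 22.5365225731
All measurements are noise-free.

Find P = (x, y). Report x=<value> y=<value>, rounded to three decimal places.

x=-46.077 y=36.010

eq1: (x − 12.717)² + (y + 26.255)² = 85.6365136670²
eq2: (x − 6.495)² + (y + 36.060)² = 89.2067991449²
eq3: (x + 23.553)² + (y − 35.246)² = 22.5365225731²
eq2−eq3, eq2−eq1 (x²,y² cancel):
  -60.096·x + 142.612·y = 7904.473864
  12.444·x + 19.610·y = 132.779030
det = -60.096·19.610 − 142.612·12.444 = -2953.146288
x = (7904.473864·19.610 − 142.612·132.779030) / -2953.146288 = -46.076569
y = (-60.096·132.779030 − 7904.473864·12.444) / -2953.146288 = 36.009988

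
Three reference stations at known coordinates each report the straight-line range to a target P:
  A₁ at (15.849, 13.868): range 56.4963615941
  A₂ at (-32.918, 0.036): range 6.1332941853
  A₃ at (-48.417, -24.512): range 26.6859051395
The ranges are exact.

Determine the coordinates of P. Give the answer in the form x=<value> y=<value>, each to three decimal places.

x=-39.036 y=0.471

eq1: (x − 15.849)² + (y − 13.868)² = 56.4963615941²
eq2: (x + 32.918)² + (y − 0.036)² = 6.1332941853²
eq3: (x + 48.417)² + (y + 24.512)² = 26.6859051395²
eq2−eq3, eq2−eq1 (x²,y² cancel):
  -30.998·x − 49.096·y = 1186.927777
  97.534·x + 27.664·y = -3794.305371
det = -30.998·27.664 − -49.096·97.534 = 3931.000592
x = (1186.927777·27.664 − -49.096·-3794.305371) / 3931.000592 = -39.035875
y = (-30.998·-3794.305371 − 1186.927777·97.534) / 3931.000592 = 0.470634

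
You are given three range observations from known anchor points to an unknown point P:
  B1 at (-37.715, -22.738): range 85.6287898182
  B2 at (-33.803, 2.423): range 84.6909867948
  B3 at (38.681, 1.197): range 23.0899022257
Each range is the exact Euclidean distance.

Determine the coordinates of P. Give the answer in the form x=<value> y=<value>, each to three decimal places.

eq1: (x + 37.715)² + (y + 22.738)² = 85.6287898182²
eq2: (x + 33.803)² + (y − 2.423)² = 84.6909867948²
eq3: (x − 38.681)² + (y − 1.197)² = 23.0899022257²
eq1−eq3, eq1−eq2 (x²,y² cancel):
  152.792·x + 47.870·y = 6357.360762
  7.824·x + 50.322·y = -631.197730
det = 152.792·50.322 − 47.870·7.824 = 7314.264144
x = (6357.360762·50.322 − 47.870·-631.197730) / 7314.264144 = 47.869551
y = (152.792·-631.197730 − 6357.360762·7.824) / 7314.264144 = -19.985873

x=47.870 y=-19.986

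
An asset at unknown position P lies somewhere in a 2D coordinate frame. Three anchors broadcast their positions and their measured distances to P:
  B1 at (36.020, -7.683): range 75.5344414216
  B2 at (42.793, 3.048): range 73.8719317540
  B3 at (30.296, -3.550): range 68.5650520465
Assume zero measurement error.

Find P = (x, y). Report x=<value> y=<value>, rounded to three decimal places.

x=-17.772 y=45.345

eq1: (x − 36.020)² + (y + 7.683)² = 75.5344414216²
eq2: (x − 42.793)² + (y − 3.048)² = 73.8719317540²
eq3: (x − 30.296)² + (y + 3.550)² = 68.5650520465²
eq2−eq1, eq2−eq3 (x²,y² cancel):
  -13.546·x − 21.462·y = -732.451804
  -24.994·x − 13.196·y = -154.185098
det = -13.546·-13.196 − -21.462·-24.994 = -357.668212
x = (-732.451804·-13.196 − -21.462·-154.185098) / -357.668212 = -17.771536
y = (-13.546·-154.185098 − -732.451804·-24.994) / -357.668212 = 45.344564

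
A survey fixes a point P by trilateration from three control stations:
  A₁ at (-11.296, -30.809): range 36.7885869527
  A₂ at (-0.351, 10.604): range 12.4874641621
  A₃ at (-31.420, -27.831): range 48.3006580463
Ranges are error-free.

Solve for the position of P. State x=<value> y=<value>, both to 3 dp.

eq1: (x + 11.296)² + (y + 30.809)² = 36.7885869527²
eq2: (x + 0.351)² + (y − 10.604)² = 12.4874641621²
eq3: (x + 31.420)² + (y + 27.831)² = 48.3006580463²
eq3−eq2, eq3−eq1 (x²,y² cancel):
  62.138·x + 76.870·y = 527.803863
  40.248·x − 5.956·y = 294.566574
det = 62.138·-5.956 − 76.870·40.248 = -3463.957688
x = (527.803863·-5.956 − 76.870·294.566574) / -3463.957688 = 7.444355
y = (62.138·294.566574 − 527.803863·40.248) / -3463.957688 = 0.848530

x=7.444 y=0.849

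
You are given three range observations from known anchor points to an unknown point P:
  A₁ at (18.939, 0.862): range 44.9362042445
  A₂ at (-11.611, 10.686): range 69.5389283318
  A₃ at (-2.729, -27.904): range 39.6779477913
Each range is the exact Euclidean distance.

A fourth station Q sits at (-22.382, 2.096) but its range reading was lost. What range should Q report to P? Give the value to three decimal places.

eq1: (x − 18.939)² + (y − 0.862)² = 44.9362042445²
eq2: (x + 11.611)² + (y − 10.686)² = 69.5389283318²
eq3: (x + 2.729)² + (y + 27.904)² = 39.6779477913²
eq2−eq1, eq2−eq3 (x²,y² cancel):
  61.100·x − 19.648·y = 2926.822950
  17.764·x − 77.180·y = 3798.397753
det = 61.100·-77.180 − -19.648·17.764 = -4366.670928
x = (2926.822950·-77.180 − -19.648·3798.397753) / -4366.670928 = 34.639953
y = (61.100·3798.397753 − 2926.822950·17.764) / -4366.670928 = -41.241949
|P − Q| = √((34.639953 − -22.382)² + (-41.241949 − 2.096)²) = 71.621791

71.622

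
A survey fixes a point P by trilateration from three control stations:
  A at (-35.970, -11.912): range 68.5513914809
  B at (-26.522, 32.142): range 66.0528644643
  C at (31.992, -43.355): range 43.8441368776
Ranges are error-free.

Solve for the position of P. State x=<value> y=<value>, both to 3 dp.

eq1: (x + 35.970)² + (y + 11.912)² = 68.5513914809²
eq2: (x + 26.522)² + (y − 32.142)² = 66.0528644643²
eq3: (x − 31.992)² + (y + 43.355)² = 43.8441368776²
eq1−eq3, eq1−eq2 (x²,y² cancel):
  135.924·x − 62.886·y = 4244.392380
  18.896·x + 88.108·y = 637.100374
det = 135.924·88.108 − -62.886·18.896 = 13164.285648
x = (4244.392380·88.108 − -62.886·637.100374) / 13164.285648 = 31.450975
y = (135.924·637.100374 − 4244.392380·18.896) / 13164.285648 = 0.485799

x=31.451 y=0.486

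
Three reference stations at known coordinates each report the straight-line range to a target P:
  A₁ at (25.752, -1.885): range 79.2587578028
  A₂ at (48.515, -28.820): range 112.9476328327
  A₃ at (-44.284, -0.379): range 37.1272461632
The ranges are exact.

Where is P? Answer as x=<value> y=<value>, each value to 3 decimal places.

eq1: (x − 25.752)² + (y + 1.885)² = 79.2587578028²
eq2: (x − 48.515)² + (y + 28.820)² = 112.9476328327²
eq3: (x + 44.284)² + (y + 0.379)² = 37.1272461632²
eq1−eq2, eq1−eq3 (x²,y² cancel):
  45.526·x − 53.870·y = -3957.638178
  -140.072·x + 3.012·y = 6198.015849
det = 45.526·3.012 − -53.870·-140.072 = -7408.554328
x = (-3957.638178·3.012 − -53.870·6198.015849) / -7408.554328 = -43.458777
y = (45.526·6198.015849 − -3957.638178·-140.072) / -7408.554328 = 36.739074

x=-43.459 y=36.739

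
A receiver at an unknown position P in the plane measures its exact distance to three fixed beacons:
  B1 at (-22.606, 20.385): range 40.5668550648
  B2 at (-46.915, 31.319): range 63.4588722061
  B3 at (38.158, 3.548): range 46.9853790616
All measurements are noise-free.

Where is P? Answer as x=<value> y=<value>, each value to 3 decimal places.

eq1: (x + 22.606)² + (y − 20.385)² = 40.5668550648²
eq2: (x + 46.915)² + (y − 31.319)² = 63.4588722061²
eq3: (x − 38.158)² + (y − 3.548)² = 46.9853790616²
eq3−eq2, eq3−eq1 (x²,y² cancel):
  -170.146·x + 55.542·y = -106.126898
  -121.528·x + 33.674·y = 19.914309
det = -170.146·33.674 − 55.542·-121.528 = 1020.411772
x = (-106.126898·33.674 − 55.542·19.914309) / 1020.411772 = -4.586186
y = (-170.146·19.914309 − -106.126898·-121.528) / 1020.411772 = -15.959959

x=-4.586 y=-15.960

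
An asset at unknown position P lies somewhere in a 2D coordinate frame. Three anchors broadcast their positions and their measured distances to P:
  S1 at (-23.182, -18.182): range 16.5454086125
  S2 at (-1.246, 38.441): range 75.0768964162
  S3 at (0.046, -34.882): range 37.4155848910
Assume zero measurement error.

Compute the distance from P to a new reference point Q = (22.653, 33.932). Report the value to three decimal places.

85.586

eq1: (x + 23.182)² + (y + 18.182)² = 16.5454086125²
eq2: (x + 1.246)² + (y − 38.441)² = 75.0768964162²
eq3: (x − 0.046)² + (y + 34.882)² = 37.4155848910²
eq1−eq2, eq1−eq3 (x²,y² cancel):
  43.872·x + 113.246·y = -4751.517080
  46.456·x − 33.400·y = -777.409655
det = 43.872·-33.400 − 113.246·46.456 = -6726.280976
x = (-4751.517080·-33.400 − 113.246·-777.409655) / -6726.280976 = -36.682857
y = (43.872·-777.409655 − -4751.517080·46.456) / -6726.280976 = -27.746382
|P − Q| = √((-36.682857 − 22.653)² + (-27.746382 − 33.932)²) = 85.586020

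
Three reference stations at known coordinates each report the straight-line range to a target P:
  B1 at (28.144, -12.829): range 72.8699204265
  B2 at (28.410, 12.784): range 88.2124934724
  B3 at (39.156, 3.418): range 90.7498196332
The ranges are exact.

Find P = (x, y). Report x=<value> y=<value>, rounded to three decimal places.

x=-35.894 y=-47.601

eq1: (x − 28.144)² + (y + 12.829)² = 72.8699204265²
eq2: (x − 28.410)² + (y − 12.784)² = 88.2124934724²
eq3: (x − 39.156)² + (y − 3.418)² = 90.7498196332²
eq1−eq2, eq1−eq3 (x²,y² cancel):
  0.532·x + 51.226·y = -2457.527923
  22.024·x + 32.494·y = -2337.297377
det = 0.532·32.494 − 51.226·22.024 = -1110.914616
x = (-2457.527923·32.494 − 51.226·-2337.297377) / -1110.914616 = -35.894283
y = (0.532·-2337.297377 − -2457.527923·22.024) / -1110.914616 = -47.601456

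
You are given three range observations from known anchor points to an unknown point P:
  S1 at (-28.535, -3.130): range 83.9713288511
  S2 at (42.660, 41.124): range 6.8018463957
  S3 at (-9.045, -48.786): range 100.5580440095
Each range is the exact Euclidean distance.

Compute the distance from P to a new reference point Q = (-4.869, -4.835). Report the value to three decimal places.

64.890

eq1: (x + 28.535)² + (y + 3.130)² = 83.9713288511²
eq2: (x − 42.660)² + (y − 41.124)² = 6.8018463957²
eq3: (x + 9.045)² + (y + 48.786)² = 100.5580440095²
eq2−eq3, eq2−eq1 (x²,y² cancel):
  -103.410·x − 179.820·y = -11114.828256
  -142.390·x − 88.508·y = -9691.934806
det = -103.410·-88.508 − -179.820·-142.390 = -16451.957520
x = (-11114.828256·-88.508 − -179.820·-9691.934806) / -16451.957520 = 46.137519
y = (-103.410·-9691.934806 − -11114.828256·-142.390) / -16451.957520 = 35.278320
|P − Q| = √((46.137519 − -4.869)² + (35.278320 − -4.835)²) = 64.890241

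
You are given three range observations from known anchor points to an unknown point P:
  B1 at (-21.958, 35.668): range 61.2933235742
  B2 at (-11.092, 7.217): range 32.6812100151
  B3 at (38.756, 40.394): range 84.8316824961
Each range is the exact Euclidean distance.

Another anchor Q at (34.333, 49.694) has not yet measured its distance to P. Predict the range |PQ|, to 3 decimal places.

eq1: (x + 21.958)² + (y − 35.668)² = 61.2933235742²
eq2: (x + 11.092)² + (y − 7.217)² = 32.6812100151²
eq3: (x − 38.756)² + (y − 40.394)² = 84.8316824961²
eq3−eq2, eq3−eq1 (x²,y² cancel):
  -99.696·x − 66.354·y = 3169.767648
  -121.428·x − 9.452·y = 2060.200056
det = -99.696·-9.452 − -66.354·-121.428 = -7114.906920
x = (3169.767648·-9.452 − -66.354·2060.200056) / -7114.906920 = -15.002567
y = (-99.696·2060.200056 − 3169.767648·-121.428) / -7114.906920 = -25.229401
|P − Q| = √((-15.002567 − 34.333)² + (-25.229401 − 49.694)²) = 89.707939

89.708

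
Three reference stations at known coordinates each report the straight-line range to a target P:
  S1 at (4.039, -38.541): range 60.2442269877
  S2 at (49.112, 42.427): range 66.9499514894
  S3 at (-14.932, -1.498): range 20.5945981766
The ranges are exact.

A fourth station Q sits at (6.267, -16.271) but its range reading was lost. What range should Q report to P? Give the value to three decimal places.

40.542

eq1: (x − 4.039)² + (y + 38.541)² = 60.2442269877²
eq2: (x − 49.112)² + (y − 42.427)² = 66.9499514894²
eq3: (x + 14.932)² + (y + 1.498)² = 20.5945981766²
eq3−eq1, eq3−eq2 (x²,y² cancel):
  37.942·x − 74.086·y = -1928.715837
  128.088·x + 87.850·y = -71.328285
det = 37.942·87.850 − -74.086·128.088 = 12822.732268
x = (-1928.715837·87.850 − -74.086·-71.328285) / 12822.732268 = -13.625966
y = (37.942·-71.328285 − -1928.715837·128.088) / 12822.732268 = 19.055145
|P − Q| = √((-13.625966 − 6.267)² + (19.055145 − -16.271)²) = 40.542158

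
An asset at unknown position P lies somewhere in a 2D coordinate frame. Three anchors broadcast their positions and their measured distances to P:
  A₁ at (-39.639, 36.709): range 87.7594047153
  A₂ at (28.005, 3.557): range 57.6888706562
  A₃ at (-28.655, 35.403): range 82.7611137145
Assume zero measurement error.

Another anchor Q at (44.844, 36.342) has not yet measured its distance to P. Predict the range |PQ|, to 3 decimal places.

eq1: (x + 39.639)² + (y − 36.709)² = 87.7594047153²
eq2: (x − 28.005)² + (y − 3.557)² = 57.6888706562²
eq3: (x + 28.655)² + (y − 35.403)² = 82.7611137145²
eq3−eq1, eq3−eq2 (x²,y² cancel):
  -21.968·x + 2.612·y = -7.991605
  113.320·x − 63.692·y = 2243.846986
det = -21.968·-63.692 − 2.612·113.320 = 1103.194016
x = (-7.991605·-63.692 − 2.612·2243.846986) / 1103.194016 = -4.851302
y = (-21.968·2243.846986 − -7.991605·113.320) / 1103.194016 = -43.861026
|P − Q| = √((-4.851302 − 44.844)² + (-43.861026 − 36.342)²) = 94.351197

94.351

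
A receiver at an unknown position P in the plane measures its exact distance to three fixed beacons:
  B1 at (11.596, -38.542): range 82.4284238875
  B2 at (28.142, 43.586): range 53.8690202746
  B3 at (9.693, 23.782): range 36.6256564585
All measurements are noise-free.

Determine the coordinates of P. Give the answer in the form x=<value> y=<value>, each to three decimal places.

eq1: (x − 11.596)² + (y + 38.542)² = 82.4284238875²
eq2: (x − 28.142)² + (y − 43.586)² = 53.8690202746²
eq3: (x − 9.693)² + (y − 23.782)² = 36.6256564585²
eq1−eq3, eq1−eq2 (x²,y² cancel):
  -3.806·x + 124.648·y = 4492.591147
  33.092·x + 164.256·y = 4964.332299
det = -3.806·164.256 − 124.648·33.092 = -4750.009952
x = (4492.591147·164.256 − 124.648·4964.332299) / -4750.009952 = -25.082255
y = (-3.806·4964.332299 − 4492.591147·33.092) / -4750.009952 = 35.276363

x=-25.082 y=35.276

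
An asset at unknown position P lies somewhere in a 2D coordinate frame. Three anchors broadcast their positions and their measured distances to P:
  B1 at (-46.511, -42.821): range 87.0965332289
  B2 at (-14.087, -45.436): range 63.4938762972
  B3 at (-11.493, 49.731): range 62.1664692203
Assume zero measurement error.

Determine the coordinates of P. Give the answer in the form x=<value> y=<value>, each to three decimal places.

eq1: (x + 46.511)² + (y + 42.821)² = 87.0965332289²
eq2: (x + 14.087)² + (y + 45.436)² = 63.4938762972²
eq3: (x + 11.493)² + (y − 49.731)² = 62.1664692203²
eq1−eq2, eq1−eq3 (x²,y² cancel):
  64.848·x − 5.230·y = 1820.296276
  70.036·x + 185.104·y = 2329.486453
det = 64.848·185.104 − -5.230·70.036 = 12369.912472
x = (1820.296276·185.104 − -5.230·2329.486453) / 12369.912472 = 28.223913
y = (64.848·2329.486453 − 1820.296276·70.036) / 12369.912472 = 1.905936

x=28.224 y=1.906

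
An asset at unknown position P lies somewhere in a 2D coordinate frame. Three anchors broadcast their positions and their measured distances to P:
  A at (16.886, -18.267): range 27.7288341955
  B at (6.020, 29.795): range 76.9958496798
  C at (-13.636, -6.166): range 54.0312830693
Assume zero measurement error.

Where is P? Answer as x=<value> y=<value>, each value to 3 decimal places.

eq1: (x − 16.886)² + (y + 18.267)² = 27.7288341955²
eq2: (x − 6.020)² + (y − 29.795)² = 76.9958496798²
eq3: (x + 13.636)² + (y + 6.166)² = 54.0312830693²
eq3−eq2, eq3−eq1 (x²,y² cancel):
  39.312·x + 71.922·y = -2308.958945
  61.044·x − 24.202·y = 2545.351537
det = 39.312·-24.202 − 71.922·61.044 = -5341.835592
x = (-2308.958945·-24.202 − 71.922·2545.351537) / -5341.835592 = 23.809297
y = (39.312·2545.351537 − -2308.958945·61.044) / -5341.835592 = -45.117628

x=23.809 y=-45.118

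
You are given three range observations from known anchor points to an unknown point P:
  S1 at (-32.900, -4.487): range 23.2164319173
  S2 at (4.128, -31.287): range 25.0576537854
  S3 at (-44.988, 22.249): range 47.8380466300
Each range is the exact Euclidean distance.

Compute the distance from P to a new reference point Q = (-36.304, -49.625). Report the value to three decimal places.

46.354

eq1: (x + 32.900)² + (y + 4.487)² = 23.2164319173²
eq2: (x − 4.128)² + (y + 31.287)² = 25.0576537854²
eq3: (x + 44.988)² + (y − 22.249)² = 47.8380466300²
eq1−eq2, eq1−eq3 (x²,y² cancel):
  74.056·x − 53.600·y = -195.509718
  -24.176·x + 53.472·y = -333.081018
det = 74.056·53.472 − -53.600·-24.176 = 2664.088832
x = (-195.509718·53.472 − -53.600·-333.081018) / 2664.088832 = -10.625561
y = (74.056·-333.081018 − -195.509718·-24.176) / 2664.088832 = -11.033150
|P − Q| = √((-10.625561 − -36.304)² + (-11.033150 − -49.625)²) = 46.354214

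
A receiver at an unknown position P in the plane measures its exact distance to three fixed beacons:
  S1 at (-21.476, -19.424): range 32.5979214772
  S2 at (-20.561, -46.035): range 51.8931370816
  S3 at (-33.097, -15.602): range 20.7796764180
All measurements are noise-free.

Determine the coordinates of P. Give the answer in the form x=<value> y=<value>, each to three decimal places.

x=-49.683 y=-3.084

eq1: (x + 21.476)² + (y + 19.424)² = 32.5979214772²
eq2: (x + 20.561)² + (y + 46.035)² = 51.8931370816²
eq3: (x + 33.097)² + (y + 15.602)² = 20.7796764180²
eq2−eq3, eq2−eq1 (x²,y² cancel):
  -25.072·x + 60.866·y = 1057.960591
  -1.830·x + 53.222·y = -73.192402
det = -25.072·53.222 − 60.866·-1.830 = -1222.997204
x = (1057.960591·53.222 − 60.866·-73.192402) / -1222.997204 = -49.682622
y = (-25.072·-73.192402 − 1057.960591·-1.830) / -1222.997204 = -3.083529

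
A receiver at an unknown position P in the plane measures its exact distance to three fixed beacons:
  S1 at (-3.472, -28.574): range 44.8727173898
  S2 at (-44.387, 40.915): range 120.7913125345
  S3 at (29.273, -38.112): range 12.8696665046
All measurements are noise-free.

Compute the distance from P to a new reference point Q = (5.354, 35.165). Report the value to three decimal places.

eq1: (x + 3.472)² + (y + 28.574)² = 44.8727173898²
eq2: (x + 44.387)² + (y − 40.915)² = 120.7913125345²
eq3: (x − 29.273)² + (y + 38.112)² = 12.8696665046²
eq3−eq2, eq3−eq1 (x²,y² cancel):
  -147.320·x + 158.054·y = -13090.102947
  -65.490·x + 19.076·y = -3328.837263
det = -147.320·19.076 − 158.054·-65.490 = 7540.680140
x = (-13090.102947·19.076 − 158.054·-3328.837263) / 7540.680140 = 36.658396
y = (-147.320·-3328.837263 − -13090.102947·-65.490) / 7540.680140 = -48.651651
|P − Q| = √((36.658396 − 5.354)² + (-48.651651 − 35.165)²) = 89.471762

89.472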